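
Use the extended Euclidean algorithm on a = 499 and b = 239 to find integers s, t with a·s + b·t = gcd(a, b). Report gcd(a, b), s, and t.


Euclidean algorithm on (499, 239) — divide until remainder is 0:
  499 = 2 · 239 + 21
  239 = 11 · 21 + 8
  21 = 2 · 8 + 5
  8 = 1 · 5 + 3
  5 = 1 · 3 + 2
  3 = 1 · 2 + 1
  2 = 2 · 1 + 0
gcd(499, 239) = 1.
Track Bezout coefficients alongside the remainders: start with r₀ = 499 = a·1 + b·0 (s = 1, t = 0) and r₁ = 239 = a·0 + b·1 (s = 0, t = 1); each new remainder r_{k+1} = r_{k-1} − q_k·r_k inherits s_{k+1} = s_{k-1} − q_k·s_k, t_{k+1} = t_{k-1} − q_k·t_k, so r_k = a·s_k + b·t_k at every step:
  q = 2: r = 21, s = 1 − 2·0 = 1, t = 0 − 2·1 = -2  (check: 499·1 + 239·(-2) = 21)
  q = 11: r = 8, s = 0 − 11·1 = -11, t = 1 − 11·(-2) = 23  (check: 499·(-11) + 239·23 = 8)
  q = 2: r = 5, s = 1 − 2·(-11) = 23, t = -2 − 2·23 = -48  (check: 499·23 + 239·(-48) = 5)
  q = 1: r = 3, s = -11 − 1·23 = -34, t = 23 − 1·(-48) = 71  (check: 499·(-34) + 239·71 = 3)
  q = 1: r = 2, s = 23 − 1·(-34) = 57, t = -48 − 1·71 = -119  (check: 499·57 + 239·(-119) = 2)
  q = 1: r = 1, s = -34 − 1·57 = -91, t = 71 − 1·(-119) = 190  (check: 499·(-91) + 239·190 = 1)
The row with r = 1 (the gcd) gives the Bezout coefficients s = -91, t = 190.
Result: 499 · (-91) + 239 · (190) = 1.

gcd(499, 239) = 1; s = -91, t = 190 (check: 499·(-91) + 239·190 = 1).


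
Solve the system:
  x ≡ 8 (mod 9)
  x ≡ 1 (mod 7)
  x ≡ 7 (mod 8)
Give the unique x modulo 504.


Moduli 9, 7, 8 are pairwise coprime; by CRT there is a unique solution modulo M = 9 · 7 · 8 = 504.
Solve pairwise, accumulating the modulus:
  Start with x ≡ 8 (mod 9).
  Combine with x ≡ 1 (mod 7): since gcd(9, 7) = 1, we get a unique residue mod 63.
    Write x = 8 + 9·t and substitute into x ≡ 1 (mod 7): 9·t ≡ 1 − 8 = -7 (mod 7).
    Reduce coefficients mod 7: 2·t ≡ 0 (mod 7).
    The inverse of 2 mod 7 is 4 (since 2·4 = 8 = 1·7 + 1), so t ≡ 4·0 = 0 ≡ 0 (mod 7).
    Then x = 8 + 9·0 = 8, valid modulo lcm(9, 7) = 63: x ≡ 8 (mod 63).
  Combine with x ≡ 7 (mod 8): since gcd(63, 8) = 1, we get a unique residue mod 504.
    Write x = 8 + 63·t and substitute into x ≡ 7 (mod 8): 63·t ≡ 7 − 8 = -1 (mod 8).
    Reduce coefficients mod 8: 7·t ≡ 7 (mod 8).
    The inverse of 7 mod 8 is 7 (since 7·7 = 49 = 6·8 + 1), so t ≡ 7·7 = 49 ≡ 1 (mod 8).
    Then x = 8 + 63·1 = 71, valid modulo lcm(63, 8) = 504: x ≡ 71 (mod 504).
Verify: 71 mod 9 = 8 ✓, 71 mod 7 = 1 ✓, 71 mod 8 = 7 ✓.

x ≡ 71 (mod 504).


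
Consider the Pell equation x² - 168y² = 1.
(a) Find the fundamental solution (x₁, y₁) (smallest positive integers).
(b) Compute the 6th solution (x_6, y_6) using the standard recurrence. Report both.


Step 1: Find the fundamental solution (x₁, y₁) of x² - 168y² = 1.
  Expand √168 as a continued fraction. a₀ = ⌊√168⌋ = 12; iterate m_{k+1} = d_k·a_k − m_k, d_{k+1} = (168 − m_{k+1}²)/d_k, a_{k+1} = ⌊(a₀ + m_{k+1})/d_{k+1}⌋ (starting m₀ = 0, d₀ = 1), with convergents p_k = a_k·p_{k-1} + p_{k-2}, q_k = a_k·q_{k-1} + q_{k-2} (p₋₁ = 1, q₋₁ = 0):
  k = 0: a₀ = 12; p₀/q₀ = 12/1; p₀² − 168·q₀² = 144 − 168 = -24.
  k = 1: m = 12, d = 24, a = ⌊(12 + 12)/24⌋ = 1; p/q = (1·12 + 1)/(1·1 + 0) = 13/1; p² − 168·q² = 169 − 168 = 1.
  The first convergent with p² − 168·q² = 1 gives the fundamental solution (x₁, y₁) = (13, 1).
Step 2: Apply the recurrence (x_{n+1}, y_{n+1}) = (x₁x_n + 168y₁y_n, x₁y_n + y₁x_n) repeatedly.
  From (x_1, y_1) = (13, 1): x_2 = 13·13 + 168·1·1 = 337; y_2 = 13·1 + 1·13 = 26.
  From (x_2, y_2) = (337, 26): x_3 = 13·337 + 168·1·26 = 8749; y_3 = 13·26 + 1·337 = 675.
  From (x_3, y_3) = (8749, 675): x_4 = 13·8749 + 168·1·675 = 227137; y_4 = 13·675 + 1·8749 = 17524.
  From (x_4, y_4) = (227137, 17524): x_5 = 13·227137 + 168·1·17524 = 5896813; y_5 = 13·17524 + 1·227137 = 454949.
  From (x_5, y_5) = (5896813, 454949): x_6 = 13·5896813 + 168·1·454949 = 153090001; y_6 = 13·454949 + 1·5896813 = 11811150.
Step 3: Verify x_6² - 168·y_6² = 23436548406180001 - 23436548406180000 = 1 (should be 1). ✓

(x_1, y_1) = (13, 1); (x_6, y_6) = (153090001, 11811150).


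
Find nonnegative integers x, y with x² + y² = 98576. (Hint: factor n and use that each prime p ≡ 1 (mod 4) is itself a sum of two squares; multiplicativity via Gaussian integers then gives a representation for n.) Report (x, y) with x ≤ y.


Step 1: Factor n = 98576 = 2^4 · 61 · 101.
Step 2: Check the mod-4 condition on each prime factor: 2 = 2 (special); 61 ≡ 1 (mod 4), exponent 1; 101 ≡ 1 (mod 4), exponent 1.
All primes ≡ 3 (mod 4) appear to even exponent (or don't appear), so by the two-squares theorem n IS expressible as a sum of two squares.
Step 3: Build a representation. Group n = k² · m with k = 4 and m = 61 · 101 = 6161 (a product of primes ≡ 1 (mod 4)); a representation of m scales to one of n via (k·x)² + (k·y)² = k²(x² + y²). Each prime p ≡ 1 (mod 4) is itself a sum of two squares; find a² by testing p − a² for a perfect square:
  61: 61 − 1² = 60, 61 − 2² = 57, 61 − 3² = 52, 61 − 4² = 45, 61 − 5² = 36 = 6² ⇒ 61 = 5² + 6².
  101: 101 − 1² = 100 = 10² ⇒ 101 = 1² + 10².
  Combine using the Brahmagupta–Fibonacci identity (a² + b²)(c² + d²) = (ac − bd)² + (ad + bc)² = (ac + bd)² + (ad − bc)²:
  61 · 101 = 6161: from (5² + 6²)(1² + 10²), take (5·1 − 6·10, 5·10 + 6·1) = (5 − 60, 50 + 6) = (-55, 56); dropping signs (only squares matter) gives (55, 56); check 55² + 56² = 3025 + 3136 = 6161 ✓.
  Scale by k = 4: (4·55, 4·56) = (220, 224).
Step 4: Order so x ≤ y and verify: 220² + 224² = 48400 + 50176 = 98576 = n. ✓

n = 98576 = 220² + 224² (one valid representation with x ≤ y).


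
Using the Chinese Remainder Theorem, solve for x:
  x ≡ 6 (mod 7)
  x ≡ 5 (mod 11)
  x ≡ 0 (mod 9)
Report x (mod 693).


Moduli 7, 11, 9 are pairwise coprime; by CRT there is a unique solution modulo M = 7 · 11 · 9 = 693.
Solve pairwise, accumulating the modulus:
  Start with x ≡ 6 (mod 7).
  Combine with x ≡ 5 (mod 11): since gcd(7, 11) = 1, we get a unique residue mod 77.
    Write x = 6 + 7·t and substitute into x ≡ 5 (mod 11): 7·t ≡ 5 − 6 = -1 (mod 11).
    Reduce coefficients mod 11: 7·t ≡ 10 (mod 11).
    The inverse of 7 mod 11 is 8 (since 7·8 = 56 = 5·11 + 1), so t ≡ 8·10 = 80 ≡ 3 (mod 11).
    Then x = 6 + 7·3 = 27, valid modulo lcm(7, 11) = 77: x ≡ 27 (mod 77).
  Combine with x ≡ 0 (mod 9): since gcd(77, 9) = 1, we get a unique residue mod 693.
    Write x = 27 + 77·t and substitute into x ≡ 0 (mod 9): 77·t ≡ 0 − 27 = -27 (mod 9).
    Reduce coefficients mod 9: 5·t ≡ 0 (mod 9).
    The inverse of 5 mod 9 is 2 (since 5·2 = 10 = 1·9 + 1), so t ≡ 2·0 = 0 ≡ 0 (mod 9).
    Then x = 27 + 77·0 = 27, valid modulo lcm(77, 9) = 693: x ≡ 27 (mod 693).
Verify: 27 mod 7 = 6 ✓, 27 mod 11 = 5 ✓, 27 mod 9 = 0 ✓.

x ≡ 27 (mod 693).


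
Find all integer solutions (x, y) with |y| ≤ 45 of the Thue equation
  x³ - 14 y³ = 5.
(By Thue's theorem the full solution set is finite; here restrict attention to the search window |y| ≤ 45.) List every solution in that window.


The equation is x³ - 14y³ = 5. For fixed y, x³ = 14·y³ + 5, so a solution requires the RHS to be a perfect cube.
Strategy: iterate y from -45 to 45, compute RHS = 14·y³ + 5, and check whether it is a (positive or negative) perfect cube.
Check small values of y:
  y = 0: RHS = 5 is not a perfect cube.
  y = 1: RHS = 19 is not a perfect cube.
  y = -1: RHS = -9 is not a perfect cube.
  y = 2: RHS = 117 is not a perfect cube.
  y = -2: RHS = -107 is not a perfect cube.
  y = 3: RHS = 383 is not a perfect cube.
  y = -3: RHS = -373 is not a perfect cube.
Continuing the search up to |y| = 45 finds no solutions either.
No (x, y) in the scanned range satisfies the equation.

No integer solutions with |y| ≤ 45.


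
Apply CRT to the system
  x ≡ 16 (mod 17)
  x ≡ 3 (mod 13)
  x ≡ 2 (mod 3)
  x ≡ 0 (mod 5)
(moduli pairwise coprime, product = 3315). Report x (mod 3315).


Product of moduli M = 17 · 13 · 3 · 5 = 3315.
Merge one congruence at a time:
  Start: x ≡ 16 (mod 17).
  Combine with x ≡ 3 (mod 13); new modulus lcm = 221.
    Write x = 16 + 17·t and substitute into x ≡ 3 (mod 13): 17·t ≡ 3 − 16 = -13 (mod 13).
    Reduce coefficients mod 13: 4·t ≡ 0 (mod 13).
    The inverse of 4 mod 13 is 10 (since 4·10 = 40 = 3·13 + 1), so t ≡ 10·0 = 0 ≡ 0 (mod 13).
    Then x = 16 + 17·0 = 16, valid modulo lcm(17, 13) = 221: x ≡ 16 (mod 221).
  Combine with x ≡ 2 (mod 3); new modulus lcm = 663.
    Write x = 16 + 221·t and substitute into x ≡ 2 (mod 3): 221·t ≡ 2 − 16 = -14 (mod 3).
    Reduce coefficients mod 3: 2·t ≡ 1 (mod 3).
    The inverse of 2 mod 3 is 2 (since 2·2 = 4 = 1·3 + 1), so t ≡ 2·1 = 2 ≡ 2 (mod 3).
    Then x = 16 + 221·2 = 458, valid modulo lcm(221, 3) = 663: x ≡ 458 (mod 663).
  Combine with x ≡ 0 (mod 5); new modulus lcm = 3315.
    Write x = 458 + 663·t and substitute into x ≡ 0 (mod 5): 663·t ≡ 0 − 458 = -458 (mod 5).
    Reduce coefficients mod 5: 3·t ≡ 2 (mod 5).
    The inverse of 3 mod 5 is 2 (since 3·2 = 6 = 1·5 + 1), so t ≡ 2·2 = 4 ≡ 4 (mod 5).
    Then x = 458 + 663·4 = 3110, valid modulo lcm(663, 5) = 3315: x ≡ 3110 (mod 3315).
Verify against each original: 3110 mod 17 = 16, 3110 mod 13 = 3, 3110 mod 3 = 2, 3110 mod 5 = 0.

x ≡ 3110 (mod 3315).


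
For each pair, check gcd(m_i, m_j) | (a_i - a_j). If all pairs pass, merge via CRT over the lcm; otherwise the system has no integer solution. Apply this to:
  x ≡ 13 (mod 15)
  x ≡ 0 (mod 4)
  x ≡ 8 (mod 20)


Moduli 15, 4, 20 are not pairwise coprime, so CRT works modulo lcm(m_i) when all pairwise compatibility conditions hold.
Pairwise compatibility: gcd(m_i, m_j) must divide a_i - a_j for every pair.
Merge one congruence at a time:
  Start: x ≡ 13 (mod 15).
  Combine with x ≡ 0 (mod 4): gcd(15, 4) = 1; 0 - 13 = -13, which IS divisible by 1, so compatible.
    Write x = 13 + 15·t and substitute into x ≡ 0 (mod 4): 15·t ≡ 0 − 13 = -13 (mod 4).
    Reduce coefficients mod 4: 3·t ≡ 3 (mod 4).
    The inverse of 3 mod 4 is 3 (since 3·3 = 9 = 2·4 + 1), so t ≡ 3·3 = 9 ≡ 1 (mod 4).
    Then x = 13 + 15·1 = 28, valid modulo lcm(15, 4) = 60: x ≡ 28 (mod 60).
  Combine with x ≡ 8 (mod 20): gcd(60, 20) = 20; 8 - 28 = -20, which IS divisible by 20, so compatible.
    Write x = 28 + 60·t and substitute into x ≡ 8 (mod 20): 60·t ≡ 8 − 28 = -20 (mod 20).
    Divide the congruence (and modulus) by g = 20: 3·t ≡ -1 (mod 1).
    Modulo 1 every t works; take t = 0.
    Then x = 28 + 60·0 = 28, valid modulo lcm(60, 20) = 60: x ≡ 28 (mod 60).
Verify: 28 mod 15 = 13, 28 mod 4 = 0, 28 mod 20 = 8.

x ≡ 28 (mod 60).


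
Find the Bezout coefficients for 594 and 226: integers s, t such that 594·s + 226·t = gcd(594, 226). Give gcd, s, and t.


Euclidean algorithm on (594, 226) — divide until remainder is 0:
  594 = 2 · 226 + 142
  226 = 1 · 142 + 84
  142 = 1 · 84 + 58
  84 = 1 · 58 + 26
  58 = 2 · 26 + 6
  26 = 4 · 6 + 2
  6 = 3 · 2 + 0
gcd(594, 226) = 2.
Track Bezout coefficients alongside the remainders: start with r₀ = 594 = a·1 + b·0 (s = 1, t = 0) and r₁ = 226 = a·0 + b·1 (s = 0, t = 1); each new remainder r_{k+1} = r_{k-1} − q_k·r_k inherits s_{k+1} = s_{k-1} − q_k·s_k, t_{k+1} = t_{k-1} − q_k·t_k, so r_k = a·s_k + b·t_k at every step:
  q = 2: r = 142, s = 1 − 2·0 = 1, t = 0 − 2·1 = -2  (check: 594·1 + 226·(-2) = 142)
  q = 1: r = 84, s = 0 − 1·1 = -1, t = 1 − 1·(-2) = 3  (check: 594·(-1) + 226·3 = 84)
  q = 1: r = 58, s = 1 − 1·(-1) = 2, t = -2 − 1·3 = -5  (check: 594·2 + 226·(-5) = 58)
  q = 1: r = 26, s = -1 − 1·2 = -3, t = 3 − 1·(-5) = 8  (check: 594·(-3) + 226·8 = 26)
  q = 2: r = 6, s = 2 − 2·(-3) = 8, t = -5 − 2·8 = -21  (check: 594·8 + 226·(-21) = 6)
  q = 4: r = 2, s = -3 − 4·8 = -35, t = 8 − 4·(-21) = 92  (check: 594·(-35) + 226·92 = 2)
The row with r = 2 (the gcd) gives the Bezout coefficients s = -35, t = 92.
Result: 594 · (-35) + 226 · (92) = 2.

gcd(594, 226) = 2; s = -35, t = 92 (check: 594·(-35) + 226·92 = 2).


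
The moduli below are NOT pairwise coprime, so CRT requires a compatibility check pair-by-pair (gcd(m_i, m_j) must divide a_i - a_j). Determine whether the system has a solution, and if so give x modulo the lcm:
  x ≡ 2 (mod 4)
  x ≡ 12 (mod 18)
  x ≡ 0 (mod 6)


Moduli 4, 18, 6 are not pairwise coprime, so CRT works modulo lcm(m_i) when all pairwise compatibility conditions hold.
Pairwise compatibility: gcd(m_i, m_j) must divide a_i - a_j for every pair.
Merge one congruence at a time:
  Start: x ≡ 2 (mod 4).
  Combine with x ≡ 12 (mod 18): gcd(4, 18) = 2; 12 - 2 = 10, which IS divisible by 2, so compatible.
    Write x = 2 + 4·t and substitute into x ≡ 12 (mod 18): 4·t ≡ 12 − 2 = 10 (mod 18).
    Divide the congruence (and modulus) by g = 2: 2·t ≡ 5 (mod 9).
    The inverse of 2 mod 9 is 5 (since 2·5 = 10 = 1·9 + 1), so t ≡ 5·5 = 25 ≡ 7 (mod 9).
    Then x = 2 + 4·7 = 30, valid modulo lcm(4, 18) = 36: x ≡ 30 (mod 36).
  Combine with x ≡ 0 (mod 6): gcd(36, 6) = 6; 0 - 30 = -30, which IS divisible by 6, so compatible.
    Write x = 30 + 36·t and substitute into x ≡ 0 (mod 6): 36·t ≡ 0 − 30 = -30 (mod 6).
    Divide the congruence (and modulus) by g = 6: 6·t ≡ -5 (mod 1).
    Modulo 1 every t works; take t = 0.
    Then x = 30 + 36·0 = 30, valid modulo lcm(36, 6) = 36: x ≡ 30 (mod 36).
Verify: 30 mod 4 = 2, 30 mod 18 = 12, 30 mod 6 = 0.

x ≡ 30 (mod 36).


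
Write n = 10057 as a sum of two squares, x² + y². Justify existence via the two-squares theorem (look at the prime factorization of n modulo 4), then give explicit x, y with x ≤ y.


Step 1: Factor n = 10057 = 89 · 113.
Step 2: Check the mod-4 condition on each prime factor: 89 ≡ 1 (mod 4), exponent 1; 113 ≡ 1 (mod 4), exponent 1.
All primes ≡ 3 (mod 4) appear to even exponent (or don't appear), so by the two-squares theorem n IS expressible as a sum of two squares.
Step 3: Build a representation. Here n = 89 · 113 is a product of primes ≡ 1 (mod 4). Each prime p ≡ 1 (mod 4) is itself a sum of two squares; find a² by testing p − a² for a perfect square:
  89: 89 − 1² = 88, 89 − 2² = 85, 89 − 3² = 80, 89 − 4² = 73, 89 − 5² = 64 = 8² ⇒ 89 = 5² + 8².
  113: 113 − 1² = 112, 113 − 2² = 109, 113 − 3² = 104, 113 − 4² = 97, 113 − 5² = 88, 113 − 6² = 77, 113 − 7² = 64 = 8² ⇒ 113 = 7² + 8².
  Combine using the Brahmagupta–Fibonacci identity (a² + b²)(c² + d²) = (ac − bd)² + (ad + bc)² = (ac + bd)² + (ad − bc)²:
  89 · 113 = 10057: from (5² + 8²)(7² + 8²), take (5·7 − 8·8, 5·8 + 8·7) = (35 − 64, 40 + 56) = (-29, 96); dropping signs (only squares matter) gives (29, 96); check 29² + 96² = 841 + 9216 = 10057 ✓.
Step 4: Order so x ≤ y and verify: 29² + 96² = 841 + 9216 = 10057 = n. ✓

n = 10057 = 29² + 96² (one valid representation with x ≤ y).


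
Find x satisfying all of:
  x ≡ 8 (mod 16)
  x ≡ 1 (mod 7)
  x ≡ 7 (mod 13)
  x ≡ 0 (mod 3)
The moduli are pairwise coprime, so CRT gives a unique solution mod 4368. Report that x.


Product of moduli M = 16 · 7 · 13 · 3 = 4368.
Merge one congruence at a time:
  Start: x ≡ 8 (mod 16).
  Combine with x ≡ 1 (mod 7); new modulus lcm = 112.
    Write x = 8 + 16·t and substitute into x ≡ 1 (mod 7): 16·t ≡ 1 − 8 = -7 (mod 7).
    Reduce coefficients mod 7: 2·t ≡ 0 (mod 7).
    The inverse of 2 mod 7 is 4 (since 2·4 = 8 = 1·7 + 1), so t ≡ 4·0 = 0 ≡ 0 (mod 7).
    Then x = 8 + 16·0 = 8, valid modulo lcm(16, 7) = 112: x ≡ 8 (mod 112).
  Combine with x ≡ 7 (mod 13); new modulus lcm = 1456.
    Write x = 8 + 112·t and substitute into x ≡ 7 (mod 13): 112·t ≡ 7 − 8 = -1 (mod 13).
    Reduce coefficients mod 13: 8·t ≡ 12 (mod 13).
    The inverse of 8 mod 13 is 5 (since 8·5 = 40 = 3·13 + 1), so t ≡ 5·12 = 60 ≡ 8 (mod 13).
    Then x = 8 + 112·8 = 904, valid modulo lcm(112, 13) = 1456: x ≡ 904 (mod 1456).
  Combine with x ≡ 0 (mod 3); new modulus lcm = 4368.
    Write x = 904 + 1456·t and substitute into x ≡ 0 (mod 3): 1456·t ≡ 0 − 904 = -904 (mod 3).
    Reduce coefficients mod 3: 1·t ≡ 2 (mod 3).
    So t ≡ 2 (mod 3).
    Then x = 904 + 1456·2 = 3816, valid modulo lcm(1456, 3) = 4368: x ≡ 3816 (mod 4368).
Verify against each original: 3816 mod 16 = 8, 3816 mod 7 = 1, 3816 mod 13 = 7, 3816 mod 3 = 0.

x ≡ 3816 (mod 4368).


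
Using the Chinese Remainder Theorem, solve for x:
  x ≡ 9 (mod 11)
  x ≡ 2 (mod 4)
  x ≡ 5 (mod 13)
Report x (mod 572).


Moduli 11, 4, 13 are pairwise coprime; by CRT there is a unique solution modulo M = 11 · 4 · 13 = 572.
Solve pairwise, accumulating the modulus:
  Start with x ≡ 9 (mod 11).
  Combine with x ≡ 2 (mod 4): since gcd(11, 4) = 1, we get a unique residue mod 44.
    Write x = 9 + 11·t and substitute into x ≡ 2 (mod 4): 11·t ≡ 2 − 9 = -7 (mod 4).
    Reduce coefficients mod 4: 3·t ≡ 1 (mod 4).
    The inverse of 3 mod 4 is 3 (since 3·3 = 9 = 2·4 + 1), so t ≡ 3·1 = 3 ≡ 3 (mod 4).
    Then x = 9 + 11·3 = 42, valid modulo lcm(11, 4) = 44: x ≡ 42 (mod 44).
  Combine with x ≡ 5 (mod 13): since gcd(44, 13) = 1, we get a unique residue mod 572.
    Write x = 42 + 44·t and substitute into x ≡ 5 (mod 13): 44·t ≡ 5 − 42 = -37 (mod 13).
    Reduce coefficients mod 13: 5·t ≡ 2 (mod 13).
    The inverse of 5 mod 13 is 8 (since 5·8 = 40 = 3·13 + 1), so t ≡ 8·2 = 16 ≡ 3 (mod 13).
    Then x = 42 + 44·3 = 174, valid modulo lcm(44, 13) = 572: x ≡ 174 (mod 572).
Verify: 174 mod 11 = 9 ✓, 174 mod 4 = 2 ✓, 174 mod 13 = 5 ✓.

x ≡ 174 (mod 572).


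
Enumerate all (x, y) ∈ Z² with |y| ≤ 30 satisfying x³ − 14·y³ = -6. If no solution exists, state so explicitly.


The equation is x³ - 14y³ = -6. For fixed y, x³ = 14·y³ − 6, so a solution requires the RHS to be a perfect cube.
Strategy: iterate y from -30 to 30, compute RHS = 14·y³ − 6, and check whether it is a (positive or negative) perfect cube.
Check small values of y:
  y = 0: RHS = -6 is not a perfect cube.
  y = 1: RHS = 8 = (2)³ ⇒ x = 2 works.
  y = -1: RHS = -20 is not a perfect cube.
  y = 2: RHS = 106 is not a perfect cube.
  y = -2: RHS = -118 is not a perfect cube.
  y = 3: RHS = 372 is not a perfect cube.
  y = -3: RHS = -384 is not a perfect cube.
Continuing the search up to |y| = 30 finds no further solutions beyond those listed.
Collected solutions: (2, 1).

Solutions (with |y| ≤ 30): (2, 1).


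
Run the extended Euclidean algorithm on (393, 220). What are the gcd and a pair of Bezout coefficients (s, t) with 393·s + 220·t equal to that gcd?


Euclidean algorithm on (393, 220) — divide until remainder is 0:
  393 = 1 · 220 + 173
  220 = 1 · 173 + 47
  173 = 3 · 47 + 32
  47 = 1 · 32 + 15
  32 = 2 · 15 + 2
  15 = 7 · 2 + 1
  2 = 2 · 1 + 0
gcd(393, 220) = 1.
Track Bezout coefficients alongside the remainders: start with r₀ = 393 = a·1 + b·0 (s = 1, t = 0) and r₁ = 220 = a·0 + b·1 (s = 0, t = 1); each new remainder r_{k+1} = r_{k-1} − q_k·r_k inherits s_{k+1} = s_{k-1} − q_k·s_k, t_{k+1} = t_{k-1} − q_k·t_k, so r_k = a·s_k + b·t_k at every step:
  q = 1: r = 173, s = 1 − 1·0 = 1, t = 0 − 1·1 = -1  (check: 393·1 + 220·(-1) = 173)
  q = 1: r = 47, s = 0 − 1·1 = -1, t = 1 − 1·(-1) = 2  (check: 393·(-1) + 220·2 = 47)
  q = 3: r = 32, s = 1 − 3·(-1) = 4, t = -1 − 3·2 = -7  (check: 393·4 + 220·(-7) = 32)
  q = 1: r = 15, s = -1 − 1·4 = -5, t = 2 − 1·(-7) = 9  (check: 393·(-5) + 220·9 = 15)
  q = 2: r = 2, s = 4 − 2·(-5) = 14, t = -7 − 2·9 = -25  (check: 393·14 + 220·(-25) = 2)
  q = 7: r = 1, s = -5 − 7·14 = -103, t = 9 − 7·(-25) = 184  (check: 393·(-103) + 220·184 = 1)
The row with r = 1 (the gcd) gives the Bezout coefficients s = -103, t = 184.
Result: 393 · (-103) + 220 · (184) = 1.

gcd(393, 220) = 1; s = -103, t = 184 (check: 393·(-103) + 220·184 = 1).


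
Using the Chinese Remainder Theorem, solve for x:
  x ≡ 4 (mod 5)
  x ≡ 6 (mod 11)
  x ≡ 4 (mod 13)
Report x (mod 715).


Moduli 5, 11, 13 are pairwise coprime; by CRT there is a unique solution modulo M = 5 · 11 · 13 = 715.
Solve pairwise, accumulating the modulus:
  Start with x ≡ 4 (mod 5).
  Combine with x ≡ 6 (mod 11): since gcd(5, 11) = 1, we get a unique residue mod 55.
    Write x = 4 + 5·t and substitute into x ≡ 6 (mod 11): 5·t ≡ 6 − 4 = 2 (mod 11).
    The inverse of 5 mod 11 is 9 (since 5·9 = 45 = 4·11 + 1), so t ≡ 9·2 = 18 ≡ 7 (mod 11).
    Then x = 4 + 5·7 = 39, valid modulo lcm(5, 11) = 55: x ≡ 39 (mod 55).
  Combine with x ≡ 4 (mod 13): since gcd(55, 13) = 1, we get a unique residue mod 715.
    Write x = 39 + 55·t and substitute into x ≡ 4 (mod 13): 55·t ≡ 4 − 39 = -35 (mod 13).
    Reduce coefficients mod 13: 3·t ≡ 4 (mod 13).
    The inverse of 3 mod 13 is 9 (since 3·9 = 27 = 2·13 + 1), so t ≡ 9·4 = 36 ≡ 10 (mod 13).
    Then x = 39 + 55·10 = 589, valid modulo lcm(55, 13) = 715: x ≡ 589 (mod 715).
Verify: 589 mod 5 = 4 ✓, 589 mod 11 = 6 ✓, 589 mod 13 = 4 ✓.

x ≡ 589 (mod 715).


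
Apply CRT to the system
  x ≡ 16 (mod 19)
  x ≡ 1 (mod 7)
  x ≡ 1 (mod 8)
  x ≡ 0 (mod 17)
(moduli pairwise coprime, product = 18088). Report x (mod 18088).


Product of moduli M = 19 · 7 · 8 · 17 = 18088.
Merge one congruence at a time:
  Start: x ≡ 16 (mod 19).
  Combine with x ≡ 1 (mod 7); new modulus lcm = 133.
    Write x = 16 + 19·t and substitute into x ≡ 1 (mod 7): 19·t ≡ 1 − 16 = -15 (mod 7).
    Reduce coefficients mod 7: 5·t ≡ 6 (mod 7).
    The inverse of 5 mod 7 is 3 (since 5·3 = 15 = 2·7 + 1), so t ≡ 3·6 = 18 ≡ 4 (mod 7).
    Then x = 16 + 19·4 = 92, valid modulo lcm(19, 7) = 133: x ≡ 92 (mod 133).
  Combine with x ≡ 1 (mod 8); new modulus lcm = 1064.
    Write x = 92 + 133·t and substitute into x ≡ 1 (mod 8): 133·t ≡ 1 − 92 = -91 (mod 8).
    Reduce coefficients mod 8: 5·t ≡ 5 (mod 8).
    The inverse of 5 mod 8 is 5 (since 5·5 = 25 = 3·8 + 1), so t ≡ 5·5 = 25 ≡ 1 (mod 8).
    Then x = 92 + 133·1 = 225, valid modulo lcm(133, 8) = 1064: x ≡ 225 (mod 1064).
  Combine with x ≡ 0 (mod 17); new modulus lcm = 18088.
    Write x = 225 + 1064·t and substitute into x ≡ 0 (mod 17): 1064·t ≡ 0 − 225 = -225 (mod 17).
    Reduce coefficients mod 17: 10·t ≡ 13 (mod 17).
    The inverse of 10 mod 17 is 12 (since 10·12 = 120 = 7·17 + 1), so t ≡ 12·13 = 156 ≡ 3 (mod 17).
    Then x = 225 + 1064·3 = 3417, valid modulo lcm(1064, 17) = 18088: x ≡ 3417 (mod 18088).
Verify against each original: 3417 mod 19 = 16, 3417 mod 7 = 1, 3417 mod 8 = 1, 3417 mod 17 = 0.

x ≡ 3417 (mod 18088).


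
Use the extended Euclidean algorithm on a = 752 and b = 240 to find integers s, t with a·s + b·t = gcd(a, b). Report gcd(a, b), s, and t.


Euclidean algorithm on (752, 240) — divide until remainder is 0:
  752 = 3 · 240 + 32
  240 = 7 · 32 + 16
  32 = 2 · 16 + 0
gcd(752, 240) = 16.
Track Bezout coefficients alongside the remainders: start with r₀ = 752 = a·1 + b·0 (s = 1, t = 0) and r₁ = 240 = a·0 + b·1 (s = 0, t = 1); each new remainder r_{k+1} = r_{k-1} − q_k·r_k inherits s_{k+1} = s_{k-1} − q_k·s_k, t_{k+1} = t_{k-1} − q_k·t_k, so r_k = a·s_k + b·t_k at every step:
  q = 3: r = 32, s = 1 − 3·0 = 1, t = 0 − 3·1 = -3  (check: 752·1 + 240·(-3) = 32)
  q = 7: r = 16, s = 0 − 7·1 = -7, t = 1 − 7·(-3) = 22  (check: 752·(-7) + 240·22 = 16)
The row with r = 16 (the gcd) gives the Bezout coefficients s = -7, t = 22.
Result: 752 · (-7) + 240 · (22) = 16.

gcd(752, 240) = 16; s = -7, t = 22 (check: 752·(-7) + 240·22 = 16).


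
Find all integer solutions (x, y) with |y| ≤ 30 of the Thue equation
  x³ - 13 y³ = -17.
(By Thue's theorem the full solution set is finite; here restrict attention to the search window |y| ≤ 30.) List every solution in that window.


The equation is x³ - 13y³ = -17. For fixed y, x³ = 13·y³ − 17, so a solution requires the RHS to be a perfect cube.
Strategy: iterate y from -30 to 30, compute RHS = 13·y³ − 17, and check whether it is a (positive or negative) perfect cube.
Check small values of y:
  y = 0: RHS = -17 is not a perfect cube.
  y = 1: RHS = -4 is not a perfect cube.
  y = -1: RHS = -30 is not a perfect cube.
  y = 2: RHS = 87 is not a perfect cube.
  y = -2: RHS = -121 is not a perfect cube.
  y = 3: RHS = 334 is not a perfect cube.
  y = -3: RHS = -368 is not a perfect cube.
Continuing the search up to |y| = 30 finds no solutions either.
No (x, y) in the scanned range satisfies the equation.

No integer solutions with |y| ≤ 30.


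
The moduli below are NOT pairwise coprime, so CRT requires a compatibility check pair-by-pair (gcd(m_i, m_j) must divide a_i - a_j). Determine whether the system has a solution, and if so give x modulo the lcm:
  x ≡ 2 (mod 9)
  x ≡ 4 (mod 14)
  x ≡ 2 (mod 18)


Moduli 9, 14, 18 are not pairwise coprime, so CRT works modulo lcm(m_i) when all pairwise compatibility conditions hold.
Pairwise compatibility: gcd(m_i, m_j) must divide a_i - a_j for every pair.
Merge one congruence at a time:
  Start: x ≡ 2 (mod 9).
  Combine with x ≡ 4 (mod 14): gcd(9, 14) = 1; 4 - 2 = 2, which IS divisible by 1, so compatible.
    Write x = 2 + 9·t and substitute into x ≡ 4 (mod 14): 9·t ≡ 4 − 2 = 2 (mod 14).
    The inverse of 9 mod 14 is 11 (since 9·11 = 99 = 7·14 + 1), so t ≡ 11·2 = 22 ≡ 8 (mod 14).
    Then x = 2 + 9·8 = 74, valid modulo lcm(9, 14) = 126: x ≡ 74 (mod 126).
  Combine with x ≡ 2 (mod 18): gcd(126, 18) = 18; 2 - 74 = -72, which IS divisible by 18, so compatible.
    Write x = 74 + 126·t and substitute into x ≡ 2 (mod 18): 126·t ≡ 2 − 74 = -72 (mod 18).
    Divide the congruence (and modulus) by g = 18: 7·t ≡ -4 (mod 1).
    Modulo 1 every t works; take t = 0.
    Then x = 74 + 126·0 = 74, valid modulo lcm(126, 18) = 126: x ≡ 74 (mod 126).
Verify: 74 mod 9 = 2, 74 mod 14 = 4, 74 mod 18 = 2.

x ≡ 74 (mod 126).


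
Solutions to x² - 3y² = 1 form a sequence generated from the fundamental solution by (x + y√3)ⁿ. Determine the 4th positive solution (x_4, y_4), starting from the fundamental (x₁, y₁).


Step 1: Find the fundamental solution (x₁, y₁) of x² - 3y² = 1.
  Expand √3 as a continued fraction. a₀ = ⌊√3⌋ = 1; iterate m_{k+1} = d_k·a_k − m_k, d_{k+1} = (3 − m_{k+1}²)/d_k, a_{k+1} = ⌊(a₀ + m_{k+1})/d_{k+1}⌋ (starting m₀ = 0, d₀ = 1), with convergents p_k = a_k·p_{k-1} + p_{k-2}, q_k = a_k·q_{k-1} + q_{k-2} (p₋₁ = 1, q₋₁ = 0):
  k = 0: a₀ = 1; p₀/q₀ = 1/1; p₀² − 3·q₀² = 1 − 3 = -2.
  k = 1: m = 1, d = 2, a = ⌊(1 + 1)/2⌋ = 1; p/q = (1·1 + 1)/(1·1 + 0) = 2/1; p² − 3·q² = 4 − 3 = 1.
  The first convergent with p² − 3·q² = 1 gives the fundamental solution (x₁, y₁) = (2, 1).
Step 2: Apply the recurrence (x_{n+1}, y_{n+1}) = (x₁x_n + 3y₁y_n, x₁y_n + y₁x_n) repeatedly.
  From (x_1, y_1) = (2, 1): x_2 = 2·2 + 3·1·1 = 7; y_2 = 2·1 + 1·2 = 4.
  From (x_2, y_2) = (7, 4): x_3 = 2·7 + 3·1·4 = 26; y_3 = 2·4 + 1·7 = 15.
  From (x_3, y_3) = (26, 15): x_4 = 2·26 + 3·1·15 = 97; y_4 = 2·15 + 1·26 = 56.
Step 3: Verify x_4² - 3·y_4² = 9409 - 9408 = 1 (should be 1). ✓

(x_1, y_1) = (2, 1); (x_4, y_4) = (97, 56).


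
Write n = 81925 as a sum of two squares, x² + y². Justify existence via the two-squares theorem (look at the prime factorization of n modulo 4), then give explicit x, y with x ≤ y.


Step 1: Factor n = 81925 = 5^2 · 29 · 113.
Step 2: Check the mod-4 condition on each prime factor: 5 ≡ 1 (mod 4), exponent 2; 29 ≡ 1 (mod 4), exponent 1; 113 ≡ 1 (mod 4), exponent 1.
All primes ≡ 3 (mod 4) appear to even exponent (or don't appear), so by the two-squares theorem n IS expressible as a sum of two squares.
Step 3: Build a representation. Group n = k² · m with k = 5 and m = 29 · 113 = 3277 (a product of primes ≡ 1 (mod 4)); a representation of m scales to one of n via (k·x)² + (k·y)² = k²(x² + y²). Each prime p ≡ 1 (mod 4) is itself a sum of two squares; find a² by testing p − a² for a perfect square:
  29: 29 − 1² = 28, 29 − 2² = 25 = 5² ⇒ 29 = 2² + 5².
  113: 113 − 1² = 112, 113 − 2² = 109, 113 − 3² = 104, 113 − 4² = 97, 113 − 5² = 88, 113 − 6² = 77, 113 − 7² = 64 = 8² ⇒ 113 = 7² + 8².
  Combine using the Brahmagupta–Fibonacci identity (a² + b²)(c² + d²) = (ac − bd)² + (ad + bc)² = (ac + bd)² + (ad − bc)²:
  29 · 113 = 3277: from (2² + 5²)(7² + 8²), take (2·7 − 5·8, 2·8 + 5·7) = (14 − 40, 16 + 35) = (-26, 51); dropping signs (only squares matter) gives (26, 51); check 26² + 51² = 676 + 2601 = 3277 ✓.
  Scale by k = 5: (5·26, 5·51) = (130, 255).
Step 4: Order so x ≤ y and verify: 130² + 255² = 16900 + 65025 = 81925 = n. ✓

n = 81925 = 130² + 255² (one valid representation with x ≤ y).


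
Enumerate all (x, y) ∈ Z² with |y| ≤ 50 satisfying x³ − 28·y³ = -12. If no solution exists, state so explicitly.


The equation is x³ - 28y³ = -12. For fixed y, x³ = 28·y³ − 12, so a solution requires the RHS to be a perfect cube.
Strategy: iterate y from -50 to 50, compute RHS = 28·y³ − 12, and check whether it is a (positive or negative) perfect cube.
Check small values of y:
  y = 0: RHS = -12 is not a perfect cube.
  y = 1: RHS = 16 is not a perfect cube.
  y = -1: RHS = -40 is not a perfect cube.
  y = 2: RHS = 212 is not a perfect cube.
  y = -2: RHS = -236 is not a perfect cube.
  y = 3: RHS = 744 is not a perfect cube.
  y = -3: RHS = -768 is not a perfect cube.
Continuing the search up to |y| = 50 finds no solutions either.
No (x, y) in the scanned range satisfies the equation.

No integer solutions with |y| ≤ 50.


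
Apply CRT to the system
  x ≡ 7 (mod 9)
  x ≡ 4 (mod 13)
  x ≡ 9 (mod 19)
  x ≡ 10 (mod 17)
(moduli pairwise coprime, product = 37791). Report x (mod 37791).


Product of moduli M = 9 · 13 · 19 · 17 = 37791.
Merge one congruence at a time:
  Start: x ≡ 7 (mod 9).
  Combine with x ≡ 4 (mod 13); new modulus lcm = 117.
    Write x = 7 + 9·t and substitute into x ≡ 4 (mod 13): 9·t ≡ 4 − 7 = -3 (mod 13).
    Reduce coefficients mod 13: 9·t ≡ 10 (mod 13).
    The inverse of 9 mod 13 is 3 (since 9·3 = 27 = 2·13 + 1), so t ≡ 3·10 = 30 ≡ 4 (mod 13).
    Then x = 7 + 9·4 = 43, valid modulo lcm(9, 13) = 117: x ≡ 43 (mod 117).
  Combine with x ≡ 9 (mod 19); new modulus lcm = 2223.
    Write x = 43 + 117·t and substitute into x ≡ 9 (mod 19): 117·t ≡ 9 − 43 = -34 (mod 19).
    Reduce coefficients mod 19: 3·t ≡ 4 (mod 19).
    The inverse of 3 mod 19 is 13 (since 3·13 = 39 = 2·19 + 1), so t ≡ 13·4 = 52 ≡ 14 (mod 19).
    Then x = 43 + 117·14 = 1681, valid modulo lcm(117, 19) = 2223: x ≡ 1681 (mod 2223).
  Combine with x ≡ 10 (mod 17); new modulus lcm = 37791.
    Write x = 1681 + 2223·t and substitute into x ≡ 10 (mod 17): 2223·t ≡ 10 − 1681 = -1671 (mod 17).
    Reduce coefficients mod 17: 13·t ≡ 12 (mod 17).
    The inverse of 13 mod 17 is 4 (since 13·4 = 52 = 3·17 + 1), so t ≡ 4·12 = 48 ≡ 14 (mod 17).
    Then x = 1681 + 2223·14 = 32803, valid modulo lcm(2223, 17) = 37791: x ≡ 32803 (mod 37791).
Verify against each original: 32803 mod 9 = 7, 32803 mod 13 = 4, 32803 mod 19 = 9, 32803 mod 17 = 10.

x ≡ 32803 (mod 37791).


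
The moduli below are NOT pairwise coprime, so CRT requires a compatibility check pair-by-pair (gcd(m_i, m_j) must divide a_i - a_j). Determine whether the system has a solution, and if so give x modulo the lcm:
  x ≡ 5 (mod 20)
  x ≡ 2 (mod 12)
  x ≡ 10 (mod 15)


Moduli 20, 12, 15 are not pairwise coprime, so CRT works modulo lcm(m_i) when all pairwise compatibility conditions hold.
Pairwise compatibility: gcd(m_i, m_j) must divide a_i - a_j for every pair.
Merge one congruence at a time:
  Start: x ≡ 5 (mod 20).
  Combine with x ≡ 2 (mod 12): gcd(20, 12) = 4, and 2 - 5 = -3 is NOT divisible by 4.
    ⇒ system is inconsistent (no integer solution).

No solution (the system is inconsistent).


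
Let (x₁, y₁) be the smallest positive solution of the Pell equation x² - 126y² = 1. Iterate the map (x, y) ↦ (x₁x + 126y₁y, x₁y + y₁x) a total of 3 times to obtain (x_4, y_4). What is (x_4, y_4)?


Step 1: Find the fundamental solution (x₁, y₁) of x² - 126y² = 1.
  Expand √126 as a continued fraction. a₀ = ⌊√126⌋ = 11; iterate m_{k+1} = d_k·a_k − m_k, d_{k+1} = (126 − m_{k+1}²)/d_k, a_{k+1} = ⌊(a₀ + m_{k+1})/d_{k+1}⌋ (starting m₀ = 0, d₀ = 1), with convergents p_k = a_k·p_{k-1} + p_{k-2}, q_k = a_k·q_{k-1} + q_{k-2} (p₋₁ = 1, q₋₁ = 0):
  k = 0: a₀ = 11; p₀/q₀ = 11/1; p₀² − 126·q₀² = 121 − 126 = -5.
  k = 1: m = 11, d = 5, a = ⌊(11 + 11)/5⌋ = 4; p/q = (4·11 + 1)/(4·1 + 0) = 45/4; p² − 126·q² = 2025 − 2016 = 9.
  k = 2: m = 9, d = 9, a = ⌊(11 + 9)/9⌋ = 2; p/q = (2·45 + 11)/(2·4 + 1) = 101/9; p² − 126·q² = 10201 − 10206 = -5.
  k = 3: m = 9, d = 5, a = ⌊(11 + 9)/5⌋ = 4; p/q = (4·101 + 45)/(4·9 + 4) = 449/40; p² − 126·q² = 201601 − 201600 = 1.
  The first convergent with p² − 126·q² = 1 gives the fundamental solution (x₁, y₁) = (449, 40).
Step 2: Apply the recurrence (x_{n+1}, y_{n+1}) = (x₁x_n + 126y₁y_n, x₁y_n + y₁x_n) repeatedly.
  From (x_1, y_1) = (449, 40): x_2 = 449·449 + 126·40·40 = 403201; y_2 = 449·40 + 40·449 = 35920.
  From (x_2, y_2) = (403201, 35920): x_3 = 449·403201 + 126·40·35920 = 362074049; y_3 = 449·35920 + 40·403201 = 32256120.
  From (x_3, y_3) = (362074049, 32256120): x_4 = 449·362074049 + 126·40·32256120 = 325142092801; y_4 = 449·32256120 + 40·362074049 = 28965959840.
Step 3: Verify x_4² - 126·y_4² = 105717380511014096025601 - 105717380511014096025600 = 1 (should be 1). ✓

(x_1, y_1) = (449, 40); (x_4, y_4) = (325142092801, 28965959840).


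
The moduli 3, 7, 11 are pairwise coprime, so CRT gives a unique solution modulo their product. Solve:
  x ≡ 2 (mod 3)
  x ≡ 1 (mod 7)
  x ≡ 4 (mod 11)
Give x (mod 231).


Moduli 3, 7, 11 are pairwise coprime; by CRT there is a unique solution modulo M = 3 · 7 · 11 = 231.
Solve pairwise, accumulating the modulus:
  Start with x ≡ 2 (mod 3).
  Combine with x ≡ 1 (mod 7): since gcd(3, 7) = 1, we get a unique residue mod 21.
    Write x = 2 + 3·t and substitute into x ≡ 1 (mod 7): 3·t ≡ 1 − 2 = -1 (mod 7).
    Reduce coefficients mod 7: 3·t ≡ 6 (mod 7).
    The inverse of 3 mod 7 is 5 (since 3·5 = 15 = 2·7 + 1), so t ≡ 5·6 = 30 ≡ 2 (mod 7).
    Then x = 2 + 3·2 = 8, valid modulo lcm(3, 7) = 21: x ≡ 8 (mod 21).
  Combine with x ≡ 4 (mod 11): since gcd(21, 11) = 1, we get a unique residue mod 231.
    Write x = 8 + 21·t and substitute into x ≡ 4 (mod 11): 21·t ≡ 4 − 8 = -4 (mod 11).
    Reduce coefficients mod 11: 10·t ≡ 7 (mod 11).
    The inverse of 10 mod 11 is 10 (since 10·10 = 100 = 9·11 + 1), so t ≡ 10·7 = 70 ≡ 4 (mod 11).
    Then x = 8 + 21·4 = 92, valid modulo lcm(21, 11) = 231: x ≡ 92 (mod 231).
Verify: 92 mod 3 = 2 ✓, 92 mod 7 = 1 ✓, 92 mod 11 = 4 ✓.

x ≡ 92 (mod 231).


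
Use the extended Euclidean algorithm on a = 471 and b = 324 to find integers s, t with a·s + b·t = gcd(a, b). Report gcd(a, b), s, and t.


Euclidean algorithm on (471, 324) — divide until remainder is 0:
  471 = 1 · 324 + 147
  324 = 2 · 147 + 30
  147 = 4 · 30 + 27
  30 = 1 · 27 + 3
  27 = 9 · 3 + 0
gcd(471, 324) = 3.
Track Bezout coefficients alongside the remainders: start with r₀ = 471 = a·1 + b·0 (s = 1, t = 0) and r₁ = 324 = a·0 + b·1 (s = 0, t = 1); each new remainder r_{k+1} = r_{k-1} − q_k·r_k inherits s_{k+1} = s_{k-1} − q_k·s_k, t_{k+1} = t_{k-1} − q_k·t_k, so r_k = a·s_k + b·t_k at every step:
  q = 1: r = 147, s = 1 − 1·0 = 1, t = 0 − 1·1 = -1  (check: 471·1 + 324·(-1) = 147)
  q = 2: r = 30, s = 0 − 2·1 = -2, t = 1 − 2·(-1) = 3  (check: 471·(-2) + 324·3 = 30)
  q = 4: r = 27, s = 1 − 4·(-2) = 9, t = -1 − 4·3 = -13  (check: 471·9 + 324·(-13) = 27)
  q = 1: r = 3, s = -2 − 1·9 = -11, t = 3 − 1·(-13) = 16  (check: 471·(-11) + 324·16 = 3)
The row with r = 3 (the gcd) gives the Bezout coefficients s = -11, t = 16.
Result: 471 · (-11) + 324 · (16) = 3.

gcd(471, 324) = 3; s = -11, t = 16 (check: 471·(-11) + 324·16 = 3).


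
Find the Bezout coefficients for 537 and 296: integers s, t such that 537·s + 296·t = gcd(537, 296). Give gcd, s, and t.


Euclidean algorithm on (537, 296) — divide until remainder is 0:
  537 = 1 · 296 + 241
  296 = 1 · 241 + 55
  241 = 4 · 55 + 21
  55 = 2 · 21 + 13
  21 = 1 · 13 + 8
  13 = 1 · 8 + 5
  8 = 1 · 5 + 3
  5 = 1 · 3 + 2
  3 = 1 · 2 + 1
  2 = 2 · 1 + 0
gcd(537, 296) = 1.
Track Bezout coefficients alongside the remainders: start with r₀ = 537 = a·1 + b·0 (s = 1, t = 0) and r₁ = 296 = a·0 + b·1 (s = 0, t = 1); each new remainder r_{k+1} = r_{k-1} − q_k·r_k inherits s_{k+1} = s_{k-1} − q_k·s_k, t_{k+1} = t_{k-1} − q_k·t_k, so r_k = a·s_k + b·t_k at every step:
  q = 1: r = 241, s = 1 − 1·0 = 1, t = 0 − 1·1 = -1  (check: 537·1 + 296·(-1) = 241)
  q = 1: r = 55, s = 0 − 1·1 = -1, t = 1 − 1·(-1) = 2  (check: 537·(-1) + 296·2 = 55)
  q = 4: r = 21, s = 1 − 4·(-1) = 5, t = -1 − 4·2 = -9  (check: 537·5 + 296·(-9) = 21)
  q = 2: r = 13, s = -1 − 2·5 = -11, t = 2 − 2·(-9) = 20  (check: 537·(-11) + 296·20 = 13)
  q = 1: r = 8, s = 5 − 1·(-11) = 16, t = -9 − 1·20 = -29  (check: 537·16 + 296·(-29) = 8)
  q = 1: r = 5, s = -11 − 1·16 = -27, t = 20 − 1·(-29) = 49  (check: 537·(-27) + 296·49 = 5)
  q = 1: r = 3, s = 16 − 1·(-27) = 43, t = -29 − 1·49 = -78  (check: 537·43 + 296·(-78) = 3)
  q = 1: r = 2, s = -27 − 1·43 = -70, t = 49 − 1·(-78) = 127  (check: 537·(-70) + 296·127 = 2)
  q = 1: r = 1, s = 43 − 1·(-70) = 113, t = -78 − 1·127 = -205  (check: 537·113 + 296·(-205) = 1)
The row with r = 1 (the gcd) gives the Bezout coefficients s = 113, t = -205.
Result: 537 · (113) + 296 · (-205) = 1.

gcd(537, 296) = 1; s = 113, t = -205 (check: 537·113 + 296·(-205) = 1).


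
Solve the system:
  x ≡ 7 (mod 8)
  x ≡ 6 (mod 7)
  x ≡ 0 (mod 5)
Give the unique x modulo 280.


Moduli 8, 7, 5 are pairwise coprime; by CRT there is a unique solution modulo M = 8 · 7 · 5 = 280.
Solve pairwise, accumulating the modulus:
  Start with x ≡ 7 (mod 8).
  Combine with x ≡ 6 (mod 7): since gcd(8, 7) = 1, we get a unique residue mod 56.
    Write x = 7 + 8·t and substitute into x ≡ 6 (mod 7): 8·t ≡ 6 − 7 = -1 (mod 7).
    Reduce coefficients mod 7: 1·t ≡ 6 (mod 7).
    So t ≡ 6 (mod 7).
    Then x = 7 + 8·6 = 55, valid modulo lcm(8, 7) = 56: x ≡ 55 (mod 56).
  Combine with x ≡ 0 (mod 5): since gcd(56, 5) = 1, we get a unique residue mod 280.
    Write x = 55 + 56·t and substitute into x ≡ 0 (mod 5): 56·t ≡ 0 − 55 = -55 (mod 5).
    Reduce coefficients mod 5: 1·t ≡ 0 (mod 5).
    So t ≡ 0 (mod 5).
    Then x = 55 + 56·0 = 55, valid modulo lcm(56, 5) = 280: x ≡ 55 (mod 280).
Verify: 55 mod 8 = 7 ✓, 55 mod 7 = 6 ✓, 55 mod 5 = 0 ✓.

x ≡ 55 (mod 280).


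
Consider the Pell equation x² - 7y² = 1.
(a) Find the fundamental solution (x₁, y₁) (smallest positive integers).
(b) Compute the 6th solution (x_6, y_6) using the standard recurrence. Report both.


Step 1: Find the fundamental solution (x₁, y₁) of x² - 7y² = 1.
  Expand √7 as a continued fraction. a₀ = ⌊√7⌋ = 2; iterate m_{k+1} = d_k·a_k − m_k, d_{k+1} = (7 − m_{k+1}²)/d_k, a_{k+1} = ⌊(a₀ + m_{k+1})/d_{k+1}⌋ (starting m₀ = 0, d₀ = 1), with convergents p_k = a_k·p_{k-1} + p_{k-2}, q_k = a_k·q_{k-1} + q_{k-2} (p₋₁ = 1, q₋₁ = 0):
  k = 0: a₀ = 2; p₀/q₀ = 2/1; p₀² − 7·q₀² = 4 − 7 = -3.
  k = 1: m = 2, d = 3, a = ⌊(2 + 2)/3⌋ = 1; p/q = (1·2 + 1)/(1·1 + 0) = 3/1; p² − 7·q² = 9 − 7 = 2.
  k = 2: m = 1, d = 2, a = ⌊(2 + 1)/2⌋ = 1; p/q = (1·3 + 2)/(1·1 + 1) = 5/2; p² − 7·q² = 25 − 28 = -3.
  k = 3: m = 1, d = 3, a = ⌊(2 + 1)/3⌋ = 1; p/q = (1·5 + 3)/(1·2 + 1) = 8/3; p² − 7·q² = 64 − 63 = 1.
  The first convergent with p² − 7·q² = 1 gives the fundamental solution (x₁, y₁) = (8, 3).
Step 2: Apply the recurrence (x_{n+1}, y_{n+1}) = (x₁x_n + 7y₁y_n, x₁y_n + y₁x_n) repeatedly.
  From (x_1, y_1) = (8, 3): x_2 = 8·8 + 7·3·3 = 127; y_2 = 8·3 + 3·8 = 48.
  From (x_2, y_2) = (127, 48): x_3 = 8·127 + 7·3·48 = 2024; y_3 = 8·48 + 3·127 = 765.
  From (x_3, y_3) = (2024, 765): x_4 = 8·2024 + 7·3·765 = 32257; y_4 = 8·765 + 3·2024 = 12192.
  From (x_4, y_4) = (32257, 12192): x_5 = 8·32257 + 7·3·12192 = 514088; y_5 = 8·12192 + 3·32257 = 194307.
  From (x_5, y_5) = (514088, 194307): x_6 = 8·514088 + 7·3·194307 = 8193151; y_6 = 8·194307 + 3·514088 = 3096720.
Step 3: Verify x_6² - 7·y_6² = 67127723308801 - 67127723308800 = 1 (should be 1). ✓

(x_1, y_1) = (8, 3); (x_6, y_6) = (8193151, 3096720).
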